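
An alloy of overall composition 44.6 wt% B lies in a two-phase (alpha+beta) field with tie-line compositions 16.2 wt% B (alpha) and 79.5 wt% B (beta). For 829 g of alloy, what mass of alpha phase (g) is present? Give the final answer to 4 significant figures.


f_alpha = (C_beta - C0) / (C_beta - C_alpha)
f_alpha = (79.5 - 44.6) / (79.5 - 16.2) = 0.551343
m_alpha = f_alpha * m_total = 0.551343 * 829 = 457.1 g


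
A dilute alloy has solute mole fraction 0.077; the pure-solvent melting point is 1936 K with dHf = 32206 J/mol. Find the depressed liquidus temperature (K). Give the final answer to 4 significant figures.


dT = R*Tm^2*x / dHf
dT = 8.314 * 1936^2 * 0.077 / 32206
dT = 74.5032 K
T_new = 1936 - 74.5032 = 1861 K


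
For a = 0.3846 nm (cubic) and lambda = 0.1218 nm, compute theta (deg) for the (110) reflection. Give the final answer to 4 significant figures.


d = a / sqrt(h^2+k^2+l^2)
d = 0.3846 / sqrt(2) = 0.271953 nm
lambda = 2*d*sin(theta)  =>  sin(theta) = lambda / (2*d)
sin(theta) = 0.1218 / (2 * 0.271953) = 0.223936
theta = 12.94 deg


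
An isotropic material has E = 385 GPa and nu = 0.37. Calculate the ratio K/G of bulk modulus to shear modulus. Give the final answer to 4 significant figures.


G = E / (2*(1+nu))
G = 385 / (2*(1+0.37)) = 140.511 GPa
K = E / (3*(1-2*nu))
K = 385 / (3*(1-2*0.37)) = 493.59 GPa
K/G = 493.59 / 140.511 = 3.513


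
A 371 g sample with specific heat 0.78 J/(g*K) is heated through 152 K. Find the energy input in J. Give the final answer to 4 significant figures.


Q = m * cp * dT
Q = 371 * 0.78 * 152
Q = 43990 J


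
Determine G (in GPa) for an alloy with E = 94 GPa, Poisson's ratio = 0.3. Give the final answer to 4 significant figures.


G = E / (2*(1+nu))
G = 94 / (2*(1+0.3))
G = 36.15 GPa


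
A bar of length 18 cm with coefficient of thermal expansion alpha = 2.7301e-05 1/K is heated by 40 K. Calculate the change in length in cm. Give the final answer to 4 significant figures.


dL = L0 * alpha * dT
dL = 18 * 2.7301e-05 * 40
dL = 0.01966 cm


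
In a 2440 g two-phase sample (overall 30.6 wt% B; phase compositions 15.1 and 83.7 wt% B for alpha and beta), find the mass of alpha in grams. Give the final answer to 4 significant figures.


f_alpha = (C_beta - C0) / (C_beta - C_alpha)
f_alpha = (83.7 - 30.6) / (83.7 - 15.1) = 0.774052
m_alpha = f_alpha * m_total = 0.774052 * 2440 = 1889 g


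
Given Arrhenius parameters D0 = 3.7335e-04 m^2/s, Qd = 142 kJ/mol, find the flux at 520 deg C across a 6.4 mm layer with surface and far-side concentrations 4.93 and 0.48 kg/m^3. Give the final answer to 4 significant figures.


Step 1: D = D0 * exp(-Qd/(R*T))
T = 520 + 273.15 = 793.15 K
D = 3.7335e-04 * exp(-142e3 / (8.314 * 793.15)) = 1.6598e-13 m^2/s
Step 2: J = D * (C1 - C2) / dx
J = 1.6598e-13 * (4.93 - 0.48) / 6.4e-03
J = 1.154e-10 kg/(m^2*s)


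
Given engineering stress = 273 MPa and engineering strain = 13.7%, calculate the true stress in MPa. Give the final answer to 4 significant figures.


sigma_true = sigma_eng * (1 + epsilon_eng)
sigma_true = 273 * (1 + 0.137)
sigma_true = 310.4 MPa


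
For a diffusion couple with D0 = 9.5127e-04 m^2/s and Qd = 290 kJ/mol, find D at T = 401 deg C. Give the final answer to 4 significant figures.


D = D0 * exp(-Qd / (R*T))
T = 674.15 K
D = 9.5127e-04 * exp(-290e3 / (8.314 * 674.15))
D = 3.218e-26 m^2/s


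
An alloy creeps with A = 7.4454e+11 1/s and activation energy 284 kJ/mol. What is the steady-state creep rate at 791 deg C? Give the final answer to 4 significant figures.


rate = A * exp(-Q / (R*T))
T = 791 + 273.15 = 1064.15 K
rate = 7.4454e+11 * exp(-284e3 / (8.314 * 1064.15))
rate = 8.531e-03 1/s


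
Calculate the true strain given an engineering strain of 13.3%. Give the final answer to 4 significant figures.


epsilon_true = ln(1 + epsilon_eng)
epsilon_true = ln(1 + 0.133)
epsilon_true = 0.1249


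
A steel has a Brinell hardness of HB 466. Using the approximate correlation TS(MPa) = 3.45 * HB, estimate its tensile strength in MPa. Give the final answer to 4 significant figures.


TS (MPa) = 3.45 * HB
TS = 3.45 * 466
TS = 1608 MPa


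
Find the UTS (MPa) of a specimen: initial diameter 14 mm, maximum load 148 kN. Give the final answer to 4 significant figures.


A0 = pi*(d/2)^2 = pi*(14/2)^2 = 153.938 mm^2
UTS = F_max / A0 = 148*1000 / 153.938
UTS = 961.4 MPa


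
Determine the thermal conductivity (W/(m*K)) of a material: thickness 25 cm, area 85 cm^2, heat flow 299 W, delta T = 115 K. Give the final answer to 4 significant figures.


k = Q*L / (A*dT)
L = 0.25 m, A = 8.5e-03 m^2
k = 299 * 0.25 / (8.5e-03 * 115)
k = 76.47 W/(m*K)


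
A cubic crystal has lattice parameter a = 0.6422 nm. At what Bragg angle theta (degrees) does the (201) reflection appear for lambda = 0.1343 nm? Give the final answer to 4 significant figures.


d = a / sqrt(h^2+k^2+l^2)
d = 0.6422 / sqrt(5) = 0.287201 nm
lambda = 2*d*sin(theta)  =>  sin(theta) = lambda / (2*d)
sin(theta) = 0.1343 / (2 * 0.287201) = 0.233809
theta = 13.52 deg


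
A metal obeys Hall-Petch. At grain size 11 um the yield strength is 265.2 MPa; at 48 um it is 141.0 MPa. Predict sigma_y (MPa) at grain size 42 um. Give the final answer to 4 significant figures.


sigma_y = sigma0 + k / sqrt(d)
1/sqrt(d1) = 1/sqrt(1.1e-05) = 301.511;  1/sqrt(d2) = 144.338
k = (sigma1 - sigma2) / (1/sqrt(d1) - 1/sqrt(d2)) = (265.2 - 141.0) / (301.511 - 144.338) = 0.790208 MPa*m^0.5
sigma0 = sigma1 - k/sqrt(d1) = 265.2 - 0.790208*301.511 = 26.9433 MPa
sigma_y(d3) = 26.9433 + 0.790208 / sqrt(4.2e-05) = 148.9 MPa


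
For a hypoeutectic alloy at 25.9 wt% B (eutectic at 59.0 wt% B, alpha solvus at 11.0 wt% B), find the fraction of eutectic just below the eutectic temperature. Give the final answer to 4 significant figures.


f_primary = (C_e - C0) / (C_e - C_alpha_max)
f_primary = (59.0 - 25.9) / (59.0 - 11.0)
f_primary = 0.689583
f_eutectic = 1 - 0.689583 = 0.3104


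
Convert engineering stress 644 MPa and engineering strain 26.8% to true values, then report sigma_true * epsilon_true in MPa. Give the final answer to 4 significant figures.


sigma_true = sigma_eng * (1 + epsilon_eng)
sigma_true = 644 * (1 + 0.268) = 816.592 MPa
epsilon_true = ln(1 + epsilon_eng)
epsilon_true = ln(1 + 0.268) = 0.237441
sigma_true * epsilon_true = 816.592 * 0.237441 = 193.9 MPa


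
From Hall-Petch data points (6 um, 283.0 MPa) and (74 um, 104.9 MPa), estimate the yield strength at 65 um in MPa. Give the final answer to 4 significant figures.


sigma_y = sigma0 + k / sqrt(d)
1/sqrt(d1) = 1/sqrt(6e-06) = 408.248;  1/sqrt(d2) = 116.248
k = (sigma1 - sigma2) / (1/sqrt(d1) - 1/sqrt(d2)) = (283.0 - 104.9) / (408.248 - 116.248) = 0.60993 MPa*m^0.5
sigma0 = sigma1 - k/sqrt(d1) = 283.0 - 0.60993*408.248 = 33.9971 MPa
sigma_y(d3) = 33.9971 + 0.60993 / sqrt(6.5e-05) = 109.6 MPa


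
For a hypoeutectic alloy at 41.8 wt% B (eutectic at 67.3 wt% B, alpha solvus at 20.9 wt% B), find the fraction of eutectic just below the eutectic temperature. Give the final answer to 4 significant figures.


f_primary = (C_e - C0) / (C_e - C_alpha_max)
f_primary = (67.3 - 41.8) / (67.3 - 20.9)
f_primary = 0.549569
f_eutectic = 1 - 0.549569 = 0.4504


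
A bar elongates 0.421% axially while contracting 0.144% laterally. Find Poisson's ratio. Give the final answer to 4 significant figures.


nu = -epsilon_lat / epsilon_axial
Lateral strain is contraction (negative), so using magnitudes:
nu = 0.144 / 0.421
nu = 0.342


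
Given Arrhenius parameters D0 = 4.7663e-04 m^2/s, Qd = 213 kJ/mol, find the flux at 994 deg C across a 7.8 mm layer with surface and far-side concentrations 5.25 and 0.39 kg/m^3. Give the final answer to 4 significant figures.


Step 1: D = D0 * exp(-Qd/(R*T))
T = 994 + 273.15 = 1267.15 K
D = 4.7663e-04 * exp(-213e3 / (8.314 * 1267.15)) = 7.89855e-13 m^2/s
Step 2: J = D * (C1 - C2) / dx
J = 7.89855e-13 * (5.25 - 0.39) / 7.8e-03
J = 4.921e-10 kg/(m^2*s)


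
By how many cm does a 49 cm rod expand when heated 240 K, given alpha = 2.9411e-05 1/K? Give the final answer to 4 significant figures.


dL = L0 * alpha * dT
dL = 49 * 2.9411e-05 * 240
dL = 0.3459 cm


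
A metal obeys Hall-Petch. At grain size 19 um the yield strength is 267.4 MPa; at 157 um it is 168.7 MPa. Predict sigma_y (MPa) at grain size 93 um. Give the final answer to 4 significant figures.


sigma_y = sigma0 + k / sqrt(d)
1/sqrt(d1) = 1/sqrt(1.9e-05) = 229.416;  1/sqrt(d2) = 79.8087
k = (sigma1 - sigma2) / (1/sqrt(d1) - 1/sqrt(d2)) = (267.4 - 168.7) / (229.416 - 79.8087) = 0.659728 MPa*m^0.5
sigma0 = sigma1 - k/sqrt(d1) = 267.4 - 0.659728*229.416 = 116.048 MPa
sigma_y(d3) = 116.048 + 0.659728 / sqrt(9.3e-05) = 184.5 MPa


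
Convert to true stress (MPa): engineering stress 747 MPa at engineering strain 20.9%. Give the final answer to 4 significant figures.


sigma_true = sigma_eng * (1 + epsilon_eng)
sigma_true = 747 * (1 + 0.209)
sigma_true = 903.1 MPa


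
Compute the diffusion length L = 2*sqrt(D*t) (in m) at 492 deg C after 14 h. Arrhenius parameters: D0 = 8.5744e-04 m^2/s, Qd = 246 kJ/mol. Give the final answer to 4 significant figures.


Step 1: D = D0 * exp(-Qd/(R*T))
T = 765.15 K
D = 8.5744e-04 * exp(-246e3 / (8.314 * 765.15)) = 1.37679e-20 m^2/s
Step 2: L = 2*sqrt(D*t)
t = 14 h = 50400 s
L = 2*sqrt(1.37679e-20 * 50400) = 5.268e-08 m


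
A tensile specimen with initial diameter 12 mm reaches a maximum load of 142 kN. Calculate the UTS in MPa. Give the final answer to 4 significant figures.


A0 = pi*(d/2)^2 = pi*(12/2)^2 = 113.097 mm^2
UTS = F_max / A0 = 142*1000 / 113.097
UTS = 1256 MPa


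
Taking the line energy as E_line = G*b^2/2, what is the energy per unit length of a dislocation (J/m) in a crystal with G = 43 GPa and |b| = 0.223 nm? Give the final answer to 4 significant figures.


E = G*b^2/2
b = 0.223 nm = 2.23e-10 m
G = 43 GPa = 4.3e+10 Pa
E = 0.5 * 4.3e+10 * (2.23e-10)^2
E = 1.069e-09 J/m


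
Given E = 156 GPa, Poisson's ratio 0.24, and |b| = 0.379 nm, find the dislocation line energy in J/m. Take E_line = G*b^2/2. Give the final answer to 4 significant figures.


Step 1: G = E / (2*(1+nu))
G = 156 / (2*(1+0.24)) = 62.9032 GPa = 6.29032e+10 Pa
Step 2: E_line = G*b^2/2
b = 0.379 nm = 3.79e-10 m
E_line = 0.5 * 6.29032e+10 * (3.79e-10)^2 = 4.518e-09 J/m


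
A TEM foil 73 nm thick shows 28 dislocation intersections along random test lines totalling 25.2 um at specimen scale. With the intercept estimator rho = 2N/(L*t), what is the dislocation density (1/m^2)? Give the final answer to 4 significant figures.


rho = 2N / (L * t)
L = 25.2 um = 2.52e-05 m, t = 73 nm = 7.3e-08 m
rho = 2 * 28 / (2.52e-05 * 7.3e-08)
rho = 3.044e+13 1/m^2


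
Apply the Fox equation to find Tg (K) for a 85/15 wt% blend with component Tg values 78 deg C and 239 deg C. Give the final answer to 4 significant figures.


1/Tg = w1/Tg1 + w2/Tg2 (in Kelvin)
Tg1 = 351.15 K, Tg2 = 512.15 K
1/Tg = 0.85/351.15 + 0.15/512.15
Tg = 368.5 K


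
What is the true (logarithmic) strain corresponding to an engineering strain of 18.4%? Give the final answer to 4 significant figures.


epsilon_true = ln(1 + epsilon_eng)
epsilon_true = ln(1 + 0.184)
epsilon_true = 0.1689


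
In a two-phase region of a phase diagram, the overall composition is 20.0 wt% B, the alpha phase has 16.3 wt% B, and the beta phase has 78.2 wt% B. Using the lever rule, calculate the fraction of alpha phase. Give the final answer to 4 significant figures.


f_alpha = (C_beta - C0) / (C_beta - C_alpha)
f_alpha = (78.2 - 20.0) / (78.2 - 16.3)
f_alpha = 0.9402


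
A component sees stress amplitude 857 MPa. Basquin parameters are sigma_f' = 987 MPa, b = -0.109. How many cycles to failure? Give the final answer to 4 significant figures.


sigma_a = sigma_f' * (2*Nf)^b
2*Nf = (sigma_a / sigma_f')^(1/b)
2*Nf = (857 / 987)^(1/-0.109)
2*Nf = 3.65358
Nf = 1.827 cycles


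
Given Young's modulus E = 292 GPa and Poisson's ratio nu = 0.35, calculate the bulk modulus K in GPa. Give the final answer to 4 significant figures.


K = E / (3*(1-2*nu))
K = 292 / (3*(1-2*0.35))
K = 324.4 GPa


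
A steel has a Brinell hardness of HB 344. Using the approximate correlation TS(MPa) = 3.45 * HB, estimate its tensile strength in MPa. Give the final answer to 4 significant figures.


TS (MPa) = 3.45 * HB
TS = 3.45 * 344
TS = 1187 MPa


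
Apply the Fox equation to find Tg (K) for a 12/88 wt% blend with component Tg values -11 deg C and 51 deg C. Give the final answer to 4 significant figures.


1/Tg = w1/Tg1 + w2/Tg2 (in Kelvin)
Tg1 = 262.15 K, Tg2 = 324.15 K
1/Tg = 0.12/262.15 + 0.88/324.15
Tg = 315.2 K


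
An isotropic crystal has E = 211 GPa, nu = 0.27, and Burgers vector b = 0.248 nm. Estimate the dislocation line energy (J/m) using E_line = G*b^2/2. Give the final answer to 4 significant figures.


Step 1: G = E / (2*(1+nu))
G = 211 / (2*(1+0.27)) = 83.0709 GPa = 8.30709e+10 Pa
Step 2: E_line = G*b^2/2
b = 0.248 nm = 2.48e-10 m
E_line = 0.5 * 8.30709e+10 * (2.48e-10)^2 = 2.555e-09 J/m


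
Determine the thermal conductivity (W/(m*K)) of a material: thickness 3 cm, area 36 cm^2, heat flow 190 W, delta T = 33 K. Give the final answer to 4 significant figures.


k = Q*L / (A*dT)
L = 0.03 m, A = 3.6e-03 m^2
k = 190 * 0.03 / (3.6e-03 * 33)
k = 47.98 W/(m*K)


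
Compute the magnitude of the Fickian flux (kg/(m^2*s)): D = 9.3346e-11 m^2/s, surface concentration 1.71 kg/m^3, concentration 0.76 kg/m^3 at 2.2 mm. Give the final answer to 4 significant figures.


J = -D * (dC/dx) = D * (C1 - C2) / dx
J = 9.3346e-11 * (1.71 - 0.76) / 2.2e-03
J = 4.031e-08 kg/(m^2*s)


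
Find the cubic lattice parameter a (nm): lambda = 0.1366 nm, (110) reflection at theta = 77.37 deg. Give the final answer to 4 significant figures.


d = lambda / (2*sin(theta))
d = 0.1366 / (2*sin(77.37 deg))
d = 0.0699937 nm
a = d * sqrt(h^2+k^2+l^2) = 0.0699937 * sqrt(2)
a = 0.09899 nm


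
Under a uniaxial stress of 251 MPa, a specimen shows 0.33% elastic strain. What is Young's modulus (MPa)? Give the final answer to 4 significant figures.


E = sigma / epsilon
epsilon = 0.33% = 3.3e-03
E = 251 / 3.3e-03
E = 76060 MPa


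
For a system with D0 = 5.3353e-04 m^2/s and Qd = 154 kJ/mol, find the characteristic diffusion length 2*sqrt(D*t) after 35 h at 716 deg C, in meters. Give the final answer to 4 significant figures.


Step 1: D = D0 * exp(-Qd/(R*T))
T = 989.15 K
D = 5.3353e-04 * exp(-154e3 / (8.314 * 989.15)) = 3.93092e-12 m^2/s
Step 2: L = 2*sqrt(D*t)
t = 35 h = 126000 s
L = 2*sqrt(3.93092e-12 * 126000) = 1.408e-03 m


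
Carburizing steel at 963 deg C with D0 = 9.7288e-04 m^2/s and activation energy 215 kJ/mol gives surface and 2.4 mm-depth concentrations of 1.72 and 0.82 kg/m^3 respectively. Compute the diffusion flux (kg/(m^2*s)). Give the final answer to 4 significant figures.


Step 1: D = D0 * exp(-Qd/(R*T))
T = 963 + 273.15 = 1236.15 K
D = 9.7288e-04 * exp(-215e3 / (8.314 * 1236.15)) = 7.99302e-13 m^2/s
Step 2: J = D * (C1 - C2) / dx
J = 7.99302e-13 * (1.72 - 0.82) / 2.4e-03
J = 2.997e-10 kg/(m^2*s)


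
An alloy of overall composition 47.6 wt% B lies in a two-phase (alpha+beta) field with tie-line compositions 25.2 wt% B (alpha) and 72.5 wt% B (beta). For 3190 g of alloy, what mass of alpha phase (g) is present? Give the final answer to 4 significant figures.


f_alpha = (C_beta - C0) / (C_beta - C_alpha)
f_alpha = (72.5 - 47.6) / (72.5 - 25.2) = 0.526427
m_alpha = f_alpha * m_total = 0.526427 * 3190 = 1679 g


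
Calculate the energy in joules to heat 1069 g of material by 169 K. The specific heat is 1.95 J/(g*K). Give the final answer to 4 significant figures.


Q = m * cp * dT
Q = 1069 * 1.95 * 169
Q = 352300 J


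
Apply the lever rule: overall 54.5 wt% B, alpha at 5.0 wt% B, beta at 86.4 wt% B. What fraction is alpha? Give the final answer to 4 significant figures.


f_alpha = (C_beta - C0) / (C_beta - C_alpha)
f_alpha = (86.4 - 54.5) / (86.4 - 5.0)
f_alpha = 0.3919


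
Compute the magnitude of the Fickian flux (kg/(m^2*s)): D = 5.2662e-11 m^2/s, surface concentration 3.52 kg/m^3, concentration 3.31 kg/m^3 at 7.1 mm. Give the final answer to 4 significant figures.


J = -D * (dC/dx) = D * (C1 - C2) / dx
J = 5.2662e-11 * (3.52 - 3.31) / 7.1e-03
J = 1.558e-09 kg/(m^2*s)


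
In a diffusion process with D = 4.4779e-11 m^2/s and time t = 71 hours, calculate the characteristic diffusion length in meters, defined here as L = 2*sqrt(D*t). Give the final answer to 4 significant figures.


t = 71 hr = 255600 s
Diffusion length = 2*sqrt(D*t)
= 2*sqrt(4.4779e-11 * 255600)
= 6.766e-03 m


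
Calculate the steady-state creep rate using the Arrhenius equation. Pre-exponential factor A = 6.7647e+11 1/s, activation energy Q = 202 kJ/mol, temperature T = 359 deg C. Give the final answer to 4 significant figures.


rate = A * exp(-Q / (R*T))
T = 359 + 273.15 = 632.15 K
rate = 6.7647e+11 * exp(-202e3 / (8.314 * 632.15))
rate = 1.375e-05 1/s


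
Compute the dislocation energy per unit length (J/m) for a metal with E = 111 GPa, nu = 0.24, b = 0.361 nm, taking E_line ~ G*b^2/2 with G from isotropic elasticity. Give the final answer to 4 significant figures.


Step 1: G = E / (2*(1+nu))
G = 111 / (2*(1+0.24)) = 44.7581 GPa = 4.47581e+10 Pa
Step 2: E_line = G*b^2/2
b = 0.361 nm = 3.61e-10 m
E_line = 0.5 * 4.47581e+10 * (3.61e-10)^2 = 2.916e-09 J/m


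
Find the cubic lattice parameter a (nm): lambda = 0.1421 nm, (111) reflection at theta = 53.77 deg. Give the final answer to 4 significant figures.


d = lambda / (2*sin(theta))
d = 0.1421 / (2*sin(53.77 deg))
d = 0.0880802 nm
a = d * sqrt(h^2+k^2+l^2) = 0.0880802 * sqrt(3)
a = 0.1526 nm


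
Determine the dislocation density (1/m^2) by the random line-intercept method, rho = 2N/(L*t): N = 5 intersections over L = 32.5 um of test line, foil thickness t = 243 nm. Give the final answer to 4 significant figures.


rho = 2N / (L * t)
L = 32.5 um = 3.25e-05 m, t = 243 nm = 2.43e-07 m
rho = 2 * 5 / (3.25e-05 * 2.43e-07)
rho = 1.266e+12 1/m^2


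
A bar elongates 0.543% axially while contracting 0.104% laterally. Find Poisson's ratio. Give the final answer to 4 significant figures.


nu = -epsilon_lat / epsilon_axial
Lateral strain is contraction (negative), so using magnitudes:
nu = 0.104 / 0.543
nu = 0.1915


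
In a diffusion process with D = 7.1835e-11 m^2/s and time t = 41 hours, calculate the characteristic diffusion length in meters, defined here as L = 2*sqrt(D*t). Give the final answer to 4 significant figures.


t = 41 hr = 147600 s
Diffusion length = 2*sqrt(D*t)
= 2*sqrt(7.1835e-11 * 147600)
= 6.512e-03 m


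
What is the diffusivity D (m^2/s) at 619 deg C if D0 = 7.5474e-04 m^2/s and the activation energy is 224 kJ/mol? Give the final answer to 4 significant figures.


D = D0 * exp(-Qd / (R*T))
T = 892.15 K
D = 7.5474e-04 * exp(-224e3 / (8.314 * 892.15))
D = 5.785e-17 m^2/s


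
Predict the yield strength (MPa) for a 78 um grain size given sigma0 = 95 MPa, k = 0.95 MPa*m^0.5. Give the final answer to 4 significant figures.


sigma_y = sigma0 + k / sqrt(d)
d = 78 um = 7.8e-05 m
sigma_y = 95 + 0.95 / sqrt(7.8e-05)
sigma_y = 202.6 MPa


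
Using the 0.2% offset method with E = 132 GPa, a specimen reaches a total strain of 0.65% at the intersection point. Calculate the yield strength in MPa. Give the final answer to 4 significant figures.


Offset strain = 0.002
Elastic strain at yield = total_strain - offset = 6.5e-03 - 0.002 = 4.5e-03
sigma_y = E * elastic_strain = 132000 * 4.5e-03
sigma_y = 594 MPa


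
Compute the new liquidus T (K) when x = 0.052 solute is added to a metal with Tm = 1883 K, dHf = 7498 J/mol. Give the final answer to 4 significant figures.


dT = R*Tm^2*x / dHf
dT = 8.314 * 1883^2 * 0.052 / 7498
dT = 204.441 K
T_new = 1883 - 204.441 = 1679 K


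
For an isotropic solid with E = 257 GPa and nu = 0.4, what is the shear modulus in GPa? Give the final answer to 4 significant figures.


G = E / (2*(1+nu))
G = 257 / (2*(1+0.4))
G = 91.79 GPa


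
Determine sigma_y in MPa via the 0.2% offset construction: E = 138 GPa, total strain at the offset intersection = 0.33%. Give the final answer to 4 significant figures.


Offset strain = 0.002
Elastic strain at yield = total_strain - offset = 3.3e-03 - 0.002 = 1.3e-03
sigma_y = E * elastic_strain = 138000 * 1.3e-03
sigma_y = 179.4 MPa


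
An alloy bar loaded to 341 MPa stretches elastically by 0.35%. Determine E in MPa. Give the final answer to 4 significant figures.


E = sigma / epsilon
epsilon = 0.35% = 3.5e-03
E = 341 / 3.5e-03
E = 97430 MPa


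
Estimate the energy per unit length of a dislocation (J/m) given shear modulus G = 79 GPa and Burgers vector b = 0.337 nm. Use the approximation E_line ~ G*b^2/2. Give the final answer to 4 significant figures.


E = G*b^2/2
b = 0.337 nm = 3.37e-10 m
G = 79 GPa = 7.9e+10 Pa
E = 0.5 * 7.9e+10 * (3.37e-10)^2
E = 4.486e-09 J/m


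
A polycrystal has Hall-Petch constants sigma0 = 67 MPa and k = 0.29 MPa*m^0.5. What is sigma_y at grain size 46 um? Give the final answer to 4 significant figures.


sigma_y = sigma0 + k / sqrt(d)
d = 46 um = 4.6e-05 m
sigma_y = 67 + 0.29 / sqrt(4.6e-05)
sigma_y = 109.8 MPa


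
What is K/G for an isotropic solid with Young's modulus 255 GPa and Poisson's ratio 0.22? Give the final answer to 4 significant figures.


G = E / (2*(1+nu))
G = 255 / (2*(1+0.22)) = 104.508 GPa
K = E / (3*(1-2*nu))
K = 255 / (3*(1-2*0.22)) = 151.786 GPa
K/G = 151.786 / 104.508 = 1.452


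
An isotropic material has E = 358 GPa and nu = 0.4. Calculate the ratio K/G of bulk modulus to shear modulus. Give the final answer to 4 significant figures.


G = E / (2*(1+nu))
G = 358 / (2*(1+0.4)) = 127.857 GPa
K = E / (3*(1-2*nu))
K = 358 / (3*(1-2*0.4)) = 596.667 GPa
K/G = 596.667 / 127.857 = 4.667


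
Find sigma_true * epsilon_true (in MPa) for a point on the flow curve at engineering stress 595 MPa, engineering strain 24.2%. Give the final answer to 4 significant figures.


sigma_true = sigma_eng * (1 + epsilon_eng)
sigma_true = 595 * (1 + 0.242) = 738.99 MPa
epsilon_true = ln(1 + epsilon_eng)
epsilon_true = ln(1 + 0.242) = 0.216723
sigma_true * epsilon_true = 738.99 * 0.216723 = 160.2 MPa


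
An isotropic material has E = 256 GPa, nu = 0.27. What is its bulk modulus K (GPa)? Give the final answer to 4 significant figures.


K = E / (3*(1-2*nu))
K = 256 / (3*(1-2*0.27))
K = 185.5 GPa


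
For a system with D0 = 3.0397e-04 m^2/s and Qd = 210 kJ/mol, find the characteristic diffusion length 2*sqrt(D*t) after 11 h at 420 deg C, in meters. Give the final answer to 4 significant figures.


Step 1: D = D0 * exp(-Qd/(R*T))
T = 693.15 K
D = 3.0397e-04 * exp(-210e3 / (8.314 * 693.15)) = 4.53948e-20 m^2/s
Step 2: L = 2*sqrt(D*t)
t = 11 h = 39600 s
L = 2*sqrt(4.53948e-20 * 39600) = 8.48e-08 m


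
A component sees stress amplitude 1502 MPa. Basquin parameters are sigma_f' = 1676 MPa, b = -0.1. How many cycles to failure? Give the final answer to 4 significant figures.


sigma_a = sigma_f' * (2*Nf)^b
2*Nf = (sigma_a / sigma_f')^(1/b)
2*Nf = (1502 / 1676)^(1/-0.1)
2*Nf = 2.99255
Nf = 1.496 cycles


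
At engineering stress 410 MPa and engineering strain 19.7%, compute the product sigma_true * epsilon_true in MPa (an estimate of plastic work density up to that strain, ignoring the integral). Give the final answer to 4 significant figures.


sigma_true = sigma_eng * (1 + epsilon_eng)
sigma_true = 410 * (1 + 0.197) = 490.77 MPa
epsilon_true = ln(1 + epsilon_eng)
epsilon_true = ln(1 + 0.197) = 0.179818
sigma_true * epsilon_true = 490.77 * 0.179818 = 88.25 MPa


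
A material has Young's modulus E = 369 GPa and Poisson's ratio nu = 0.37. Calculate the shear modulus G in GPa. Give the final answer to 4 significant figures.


G = E / (2*(1+nu))
G = 369 / (2*(1+0.37))
G = 134.7 GPa


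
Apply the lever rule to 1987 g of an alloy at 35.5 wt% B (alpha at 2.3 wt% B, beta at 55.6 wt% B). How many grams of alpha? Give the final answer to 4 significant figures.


f_alpha = (C_beta - C0) / (C_beta - C_alpha)
f_alpha = (55.6 - 35.5) / (55.6 - 2.3) = 0.377111
m_alpha = f_alpha * m_total = 0.377111 * 1987 = 749.3 g


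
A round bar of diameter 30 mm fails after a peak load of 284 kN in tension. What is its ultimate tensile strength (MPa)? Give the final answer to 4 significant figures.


A0 = pi*(d/2)^2 = pi*(30/2)^2 = 706.858 mm^2
UTS = F_max / A0 = 284*1000 / 706.858
UTS = 401.8 MPa


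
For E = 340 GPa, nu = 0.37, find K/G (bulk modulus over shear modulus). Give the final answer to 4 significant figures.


G = E / (2*(1+nu))
G = 340 / (2*(1+0.37)) = 124.088 GPa
K = E / (3*(1-2*nu))
K = 340 / (3*(1-2*0.37)) = 435.897 GPa
K/G = 435.897 / 124.088 = 3.513


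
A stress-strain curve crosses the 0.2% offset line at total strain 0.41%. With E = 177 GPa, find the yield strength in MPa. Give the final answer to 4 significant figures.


Offset strain = 0.002
Elastic strain at yield = total_strain - offset = 4.1e-03 - 0.002 = 2.1e-03
sigma_y = E * elastic_strain = 177000 * 2.1e-03
sigma_y = 371.7 MPa


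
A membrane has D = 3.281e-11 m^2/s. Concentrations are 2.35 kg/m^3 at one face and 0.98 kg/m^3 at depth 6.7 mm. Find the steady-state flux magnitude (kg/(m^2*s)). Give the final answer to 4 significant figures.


J = -D * (dC/dx) = D * (C1 - C2) / dx
J = 3.281e-11 * (2.35 - 0.98) / 6.7e-03
J = 6.709e-09 kg/(m^2*s)


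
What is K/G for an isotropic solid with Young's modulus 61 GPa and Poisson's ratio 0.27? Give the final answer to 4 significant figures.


G = E / (2*(1+nu))
G = 61 / (2*(1+0.27)) = 24.0157 GPa
K = E / (3*(1-2*nu))
K = 61 / (3*(1-2*0.27)) = 44.2029 GPa
K/G = 44.2029 / 24.0157 = 1.841


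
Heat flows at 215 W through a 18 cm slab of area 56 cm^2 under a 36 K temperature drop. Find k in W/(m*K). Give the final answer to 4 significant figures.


k = Q*L / (A*dT)
L = 0.18 m, A = 5.6e-03 m^2
k = 215 * 0.18 / (5.6e-03 * 36)
k = 192 W/(m*K)


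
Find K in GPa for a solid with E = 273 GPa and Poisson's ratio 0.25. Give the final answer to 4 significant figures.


K = E / (3*(1-2*nu))
K = 273 / (3*(1-2*0.25))
K = 182 GPa


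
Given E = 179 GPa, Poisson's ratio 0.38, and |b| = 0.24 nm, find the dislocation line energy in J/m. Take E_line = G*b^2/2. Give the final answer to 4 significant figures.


Step 1: G = E / (2*(1+nu))
G = 179 / (2*(1+0.38)) = 64.8551 GPa = 6.48551e+10 Pa
Step 2: E_line = G*b^2/2
b = 0.24 nm = 2.4e-10 m
E_line = 0.5 * 6.48551e+10 * (2.4e-10)^2 = 1.868e-09 J/m


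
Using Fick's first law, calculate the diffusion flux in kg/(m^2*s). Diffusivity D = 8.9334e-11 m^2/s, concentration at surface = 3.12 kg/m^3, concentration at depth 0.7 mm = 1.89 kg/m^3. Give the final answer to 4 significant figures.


J = -D * (dC/dx) = D * (C1 - C2) / dx
J = 8.9334e-11 * (3.12 - 1.89) / 7e-04
J = 1.57e-07 kg/(m^2*s)


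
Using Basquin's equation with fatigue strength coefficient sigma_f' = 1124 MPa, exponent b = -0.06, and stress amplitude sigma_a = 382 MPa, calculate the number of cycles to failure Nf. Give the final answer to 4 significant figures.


sigma_a = sigma_f' * (2*Nf)^b
2*Nf = (sigma_a / sigma_f')^(1/b)
2*Nf = (382 / 1124)^(1/-0.06)
2*Nf = 6.4821e+07
Nf = 3.241e+07 cycles


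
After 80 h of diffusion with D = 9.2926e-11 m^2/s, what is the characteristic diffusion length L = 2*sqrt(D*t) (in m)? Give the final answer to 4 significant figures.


t = 80 hr = 288000 s
Diffusion length = 2*sqrt(D*t)
= 2*sqrt(9.2926e-11 * 288000)
= 0.01035 m


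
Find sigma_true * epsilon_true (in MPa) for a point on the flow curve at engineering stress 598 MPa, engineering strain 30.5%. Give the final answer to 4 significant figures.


sigma_true = sigma_eng * (1 + epsilon_eng)
sigma_true = 598 * (1 + 0.305) = 780.39 MPa
epsilon_true = ln(1 + epsilon_eng)
epsilon_true = ln(1 + 0.305) = 0.266203
sigma_true * epsilon_true = 780.39 * 0.266203 = 207.7 MPa


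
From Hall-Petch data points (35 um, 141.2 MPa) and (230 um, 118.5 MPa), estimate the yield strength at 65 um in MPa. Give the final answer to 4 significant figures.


sigma_y = sigma0 + k / sqrt(d)
1/sqrt(d1) = 1/sqrt(3.5e-05) = 169.031;  1/sqrt(d2) = 65.938
k = (sigma1 - sigma2) / (1/sqrt(d1) - 1/sqrt(d2)) = (141.2 - 118.5) / (169.031 - 65.938) = 0.22019 MPa*m^0.5
sigma0 = sigma1 - k/sqrt(d1) = 141.2 - 0.22019*169.031 = 103.981 MPa
sigma_y(d3) = 103.981 + 0.22019 / sqrt(6.5e-05) = 131.3 MPa


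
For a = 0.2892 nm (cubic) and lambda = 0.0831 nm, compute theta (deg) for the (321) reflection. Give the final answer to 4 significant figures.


d = a / sqrt(h^2+k^2+l^2)
d = 0.2892 / sqrt(14) = 0.077292 nm
lambda = 2*d*sin(theta)  =>  sin(theta) = lambda / (2*d)
sin(theta) = 0.0831 / (2 * 0.077292) = 0.537572
theta = 32.52 deg


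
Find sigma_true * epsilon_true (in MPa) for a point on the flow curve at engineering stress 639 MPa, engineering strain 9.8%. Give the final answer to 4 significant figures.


sigma_true = sigma_eng * (1 + epsilon_eng)
sigma_true = 639 * (1 + 0.098) = 701.622 MPa
epsilon_true = ln(1 + epsilon_eng)
epsilon_true = ln(1 + 0.098) = 0.0934903
sigma_true * epsilon_true = 701.622 * 0.0934903 = 65.59 MPa


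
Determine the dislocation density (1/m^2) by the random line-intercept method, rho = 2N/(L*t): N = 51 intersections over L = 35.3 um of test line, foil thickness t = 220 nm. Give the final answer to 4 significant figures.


rho = 2N / (L * t)
L = 35.3 um = 3.53e-05 m, t = 220 nm = 2.2e-07 m
rho = 2 * 51 / (3.53e-05 * 2.2e-07)
rho = 1.313e+13 1/m^2


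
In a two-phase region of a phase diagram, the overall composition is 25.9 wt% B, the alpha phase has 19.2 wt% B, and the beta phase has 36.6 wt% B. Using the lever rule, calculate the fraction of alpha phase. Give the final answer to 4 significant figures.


f_alpha = (C_beta - C0) / (C_beta - C_alpha)
f_alpha = (36.6 - 25.9) / (36.6 - 19.2)
f_alpha = 0.6149


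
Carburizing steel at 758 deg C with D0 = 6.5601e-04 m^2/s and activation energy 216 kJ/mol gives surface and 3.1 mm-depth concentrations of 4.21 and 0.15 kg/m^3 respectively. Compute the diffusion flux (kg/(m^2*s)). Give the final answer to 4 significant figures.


Step 1: D = D0 * exp(-Qd/(R*T))
T = 758 + 273.15 = 1031.15 K
D = 6.5601e-04 * exp(-216e3 / (8.314 * 1031.15)) = 7.49327e-15 m^2/s
Step 2: J = D * (C1 - C2) / dx
J = 7.49327e-15 * (4.21 - 0.15) / 3.1e-03
J = 9.814e-12 kg/(m^2*s)


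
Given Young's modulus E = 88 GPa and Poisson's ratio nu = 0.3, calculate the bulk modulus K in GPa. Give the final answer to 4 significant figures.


K = E / (3*(1-2*nu))
K = 88 / (3*(1-2*0.3))
K = 73.33 GPa


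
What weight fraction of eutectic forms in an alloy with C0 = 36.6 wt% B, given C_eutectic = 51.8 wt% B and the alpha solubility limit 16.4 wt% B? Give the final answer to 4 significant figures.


f_primary = (C_e - C0) / (C_e - C_alpha_max)
f_primary = (51.8 - 36.6) / (51.8 - 16.4)
f_primary = 0.429379
f_eutectic = 1 - 0.429379 = 0.5706


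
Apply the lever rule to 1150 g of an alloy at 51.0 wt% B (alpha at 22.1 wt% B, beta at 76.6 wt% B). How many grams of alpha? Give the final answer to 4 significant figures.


f_alpha = (C_beta - C0) / (C_beta - C_alpha)
f_alpha = (76.6 - 51.0) / (76.6 - 22.1) = 0.469725
m_alpha = f_alpha * m_total = 0.469725 * 1150 = 540.2 g


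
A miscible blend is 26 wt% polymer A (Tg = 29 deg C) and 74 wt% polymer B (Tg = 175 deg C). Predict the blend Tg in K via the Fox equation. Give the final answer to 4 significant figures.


1/Tg = w1/Tg1 + w2/Tg2 (in Kelvin)
Tg1 = 302.15 K, Tg2 = 448.15 K
1/Tg = 0.26/302.15 + 0.74/448.15
Tg = 398.1 K


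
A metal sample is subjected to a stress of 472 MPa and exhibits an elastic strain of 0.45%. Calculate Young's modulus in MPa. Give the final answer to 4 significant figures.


E = sigma / epsilon
epsilon = 0.45% = 4.5e-03
E = 472 / 4.5e-03
E = 104900 MPa


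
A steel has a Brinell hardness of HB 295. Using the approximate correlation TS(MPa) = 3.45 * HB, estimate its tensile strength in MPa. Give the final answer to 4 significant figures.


TS (MPa) = 3.45 * HB
TS = 3.45 * 295
TS = 1018 MPa


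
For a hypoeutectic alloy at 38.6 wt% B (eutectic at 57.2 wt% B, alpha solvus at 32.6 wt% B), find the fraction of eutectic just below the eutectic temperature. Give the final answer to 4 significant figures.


f_primary = (C_e - C0) / (C_e - C_alpha_max)
f_primary = (57.2 - 38.6) / (57.2 - 32.6)
f_primary = 0.756098
f_eutectic = 1 - 0.756098 = 0.2439


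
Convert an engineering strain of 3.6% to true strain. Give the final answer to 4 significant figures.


epsilon_true = ln(1 + epsilon_eng)
epsilon_true = ln(1 + 0.036)
epsilon_true = 0.03537


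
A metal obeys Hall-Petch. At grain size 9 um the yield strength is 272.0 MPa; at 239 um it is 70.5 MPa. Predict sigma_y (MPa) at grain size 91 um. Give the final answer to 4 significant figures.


sigma_y = sigma0 + k / sqrt(d)
1/sqrt(d1) = 1/sqrt(9e-06) = 333.333;  1/sqrt(d2) = 64.6846
k = (sigma1 - sigma2) / (1/sqrt(d1) - 1/sqrt(d2)) = (272.0 - 70.5) / (333.333 - 64.6846) = 0.75005 MPa*m^0.5
sigma0 = sigma1 - k/sqrt(d1) = 272.0 - 0.75005*333.333 = 21.9833 MPa
sigma_y(d3) = 21.9833 + 0.75005 / sqrt(9.1e-05) = 100.6 MPa


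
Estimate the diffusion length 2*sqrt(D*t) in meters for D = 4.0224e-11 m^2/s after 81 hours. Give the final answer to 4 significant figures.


t = 81 hr = 291600 s
Diffusion length = 2*sqrt(D*t)
= 2*sqrt(4.0224e-11 * 291600)
= 6.85e-03 m


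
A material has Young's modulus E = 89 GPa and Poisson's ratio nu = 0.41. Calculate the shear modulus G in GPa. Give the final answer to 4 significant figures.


G = E / (2*(1+nu))
G = 89 / (2*(1+0.41))
G = 31.56 GPa


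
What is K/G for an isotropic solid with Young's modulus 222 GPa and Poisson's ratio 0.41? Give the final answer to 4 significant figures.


G = E / (2*(1+nu))
G = 222 / (2*(1+0.41)) = 78.7234 GPa
K = E / (3*(1-2*nu))
K = 222 / (3*(1-2*0.41)) = 411.111 GPa
K/G = 411.111 / 78.7234 = 5.222


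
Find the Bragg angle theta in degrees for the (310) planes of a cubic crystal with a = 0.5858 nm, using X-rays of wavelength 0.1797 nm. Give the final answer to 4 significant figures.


d = a / sqrt(h^2+k^2+l^2)
d = 0.5858 / sqrt(10) = 0.185246 nm
lambda = 2*d*sin(theta)  =>  sin(theta) = lambda / (2*d)
sin(theta) = 0.1797 / (2 * 0.185246) = 0.48503
theta = 29.01 deg


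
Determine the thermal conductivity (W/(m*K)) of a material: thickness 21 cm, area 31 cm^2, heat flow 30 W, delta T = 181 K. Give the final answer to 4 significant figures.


k = Q*L / (A*dT)
L = 0.21 m, A = 3.1e-03 m^2
k = 30 * 0.21 / (3.1e-03 * 181)
k = 11.23 W/(m*K)


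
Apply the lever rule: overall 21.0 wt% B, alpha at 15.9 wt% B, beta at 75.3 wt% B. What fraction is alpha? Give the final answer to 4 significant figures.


f_alpha = (C_beta - C0) / (C_beta - C_alpha)
f_alpha = (75.3 - 21.0) / (75.3 - 15.9)
f_alpha = 0.9141


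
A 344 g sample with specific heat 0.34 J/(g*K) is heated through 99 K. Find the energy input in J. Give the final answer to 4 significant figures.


Q = m * cp * dT
Q = 344 * 0.34 * 99
Q = 11580 J


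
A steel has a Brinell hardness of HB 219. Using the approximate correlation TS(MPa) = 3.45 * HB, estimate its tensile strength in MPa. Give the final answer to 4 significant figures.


TS (MPa) = 3.45 * HB
TS = 3.45 * 219
TS = 755.6 MPa


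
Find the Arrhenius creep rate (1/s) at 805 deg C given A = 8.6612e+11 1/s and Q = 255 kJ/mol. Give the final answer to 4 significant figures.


rate = A * exp(-Q / (R*T))
T = 805 + 273.15 = 1078.15 K
rate = 8.6612e+11 * exp(-255e3 / (8.314 * 1078.15))
rate = 0.3826 1/s


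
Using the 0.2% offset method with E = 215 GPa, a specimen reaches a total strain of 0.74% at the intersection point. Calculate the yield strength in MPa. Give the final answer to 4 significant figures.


Offset strain = 0.002
Elastic strain at yield = total_strain - offset = 7.4e-03 - 0.002 = 5.4e-03
sigma_y = E * elastic_strain = 215000 * 5.4e-03
sigma_y = 1161 MPa


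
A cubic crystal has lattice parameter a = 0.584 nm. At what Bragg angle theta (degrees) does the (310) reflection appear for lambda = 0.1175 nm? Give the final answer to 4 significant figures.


d = a / sqrt(h^2+k^2+l^2)
d = 0.584 / sqrt(10) = 0.184677 nm
lambda = 2*d*sin(theta)  =>  sin(theta) = lambda / (2*d)
sin(theta) = 0.1175 / (2 * 0.184677) = 0.318123
theta = 18.55 deg


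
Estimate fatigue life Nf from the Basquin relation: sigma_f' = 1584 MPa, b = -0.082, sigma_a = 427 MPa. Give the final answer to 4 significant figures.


sigma_a = sigma_f' * (2*Nf)^b
2*Nf = (sigma_a / sigma_f')^(1/b)
2*Nf = (427 / 1584)^(1/-0.082)
2*Nf = 8.77033e+06
Nf = 4.385e+06 cycles


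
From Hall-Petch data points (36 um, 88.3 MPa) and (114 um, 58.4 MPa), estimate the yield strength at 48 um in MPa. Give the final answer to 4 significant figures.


sigma_y = sigma0 + k / sqrt(d)
1/sqrt(d1) = 1/sqrt(3.6e-05) = 166.667;  1/sqrt(d2) = 93.6586
k = (sigma1 - sigma2) / (1/sqrt(d1) - 1/sqrt(d2)) = (88.3 - 58.4) / (166.667 - 93.6586) = 0.409544 MPa*m^0.5
sigma0 = sigma1 - k/sqrt(d1) = 88.3 - 0.409544*166.667 = 20.0427 MPa
sigma_y(d3) = 20.0427 + 0.409544 / sqrt(4.8e-05) = 79.16 MPa


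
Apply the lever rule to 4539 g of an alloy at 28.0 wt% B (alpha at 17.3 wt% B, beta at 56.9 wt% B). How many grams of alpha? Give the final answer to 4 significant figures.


f_alpha = (C_beta - C0) / (C_beta - C_alpha)
f_alpha = (56.9 - 28.0) / (56.9 - 17.3) = 0.729798
m_alpha = f_alpha * m_total = 0.729798 * 4539 = 3313 g


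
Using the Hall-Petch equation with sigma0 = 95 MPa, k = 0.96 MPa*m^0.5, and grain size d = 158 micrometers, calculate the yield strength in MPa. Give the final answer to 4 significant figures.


sigma_y = sigma0 + k / sqrt(d)
d = 158 um = 1.58e-04 m
sigma_y = 95 + 0.96 / sqrt(1.58e-04)
sigma_y = 171.4 MPa


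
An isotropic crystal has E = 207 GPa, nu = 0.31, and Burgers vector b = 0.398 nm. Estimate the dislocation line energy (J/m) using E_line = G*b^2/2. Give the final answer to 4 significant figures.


Step 1: G = E / (2*(1+nu))
G = 207 / (2*(1+0.31)) = 79.0076 GPa = 7.90076e+10 Pa
Step 2: E_line = G*b^2/2
b = 0.398 nm = 3.98e-10 m
E_line = 0.5 * 7.90076e+10 * (3.98e-10)^2 = 6.258e-09 J/m


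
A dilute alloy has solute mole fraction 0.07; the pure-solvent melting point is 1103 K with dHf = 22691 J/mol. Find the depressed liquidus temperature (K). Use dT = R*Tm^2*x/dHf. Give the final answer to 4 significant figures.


dT = R*Tm^2*x / dHf
dT = 8.314 * 1103^2 * 0.07 / 22691
dT = 31.2037 K
T_new = 1103 - 31.2037 = 1072 K


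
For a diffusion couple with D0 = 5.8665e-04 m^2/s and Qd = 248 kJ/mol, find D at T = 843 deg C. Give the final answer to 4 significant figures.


D = D0 * exp(-Qd / (R*T))
T = 1116.15 K
D = 5.8665e-04 * exp(-248e3 / (8.314 * 1116.15))
D = 1.452e-15 m^2/s


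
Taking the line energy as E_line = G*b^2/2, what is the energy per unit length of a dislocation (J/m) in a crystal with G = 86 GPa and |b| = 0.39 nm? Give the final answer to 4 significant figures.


E = G*b^2/2
b = 0.39 nm = 3.9e-10 m
G = 86 GPa = 8.6e+10 Pa
E = 0.5 * 8.6e+10 * (3.9e-10)^2
E = 6.54e-09 J/m


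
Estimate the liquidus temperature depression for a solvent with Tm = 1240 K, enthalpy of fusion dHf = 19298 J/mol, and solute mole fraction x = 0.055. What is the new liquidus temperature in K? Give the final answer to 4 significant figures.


dT = R*Tm^2*x / dHf
dT = 8.314 * 1240^2 * 0.055 / 19298
dT = 36.4337 K
T_new = 1240 - 36.4337 = 1204 K


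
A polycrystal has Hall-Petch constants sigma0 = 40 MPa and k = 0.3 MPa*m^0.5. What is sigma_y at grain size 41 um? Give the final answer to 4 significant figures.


sigma_y = sigma0 + k / sqrt(d)
d = 41 um = 4.1e-05 m
sigma_y = 40 + 0.3 / sqrt(4.1e-05)
sigma_y = 86.85 MPa
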